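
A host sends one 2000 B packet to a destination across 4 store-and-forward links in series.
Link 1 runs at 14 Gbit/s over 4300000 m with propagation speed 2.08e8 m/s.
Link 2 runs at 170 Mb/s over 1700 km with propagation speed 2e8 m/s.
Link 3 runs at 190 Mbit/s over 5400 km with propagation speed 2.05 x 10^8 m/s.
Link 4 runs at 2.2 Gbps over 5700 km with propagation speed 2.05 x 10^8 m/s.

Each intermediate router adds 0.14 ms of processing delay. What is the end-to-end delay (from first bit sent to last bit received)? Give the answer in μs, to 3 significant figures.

83900 μs

L = 2000 × 8 = 16000 bits.
Transmission delays (L/R per hop): 1.14286, 94.1176, 84.2105, 7.27273 μs; sum = 186.744 μs.
Propagation delays (d/s per hop): 20673.1, 8500, 26341.5, 27804.9 μs; sum = 83319.4 μs.
Processing at 3 router(s): 3 × 0.14 ms = 420 μs.
End-to-end = 83900 μs.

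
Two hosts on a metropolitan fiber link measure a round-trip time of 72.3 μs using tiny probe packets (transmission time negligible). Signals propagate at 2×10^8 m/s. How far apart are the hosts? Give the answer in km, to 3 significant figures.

7.23 km

One-way propagation = RTT/2 = 36.15 μs.
d = s × t = 200000000 × 3.615e-05 = 7.23 km.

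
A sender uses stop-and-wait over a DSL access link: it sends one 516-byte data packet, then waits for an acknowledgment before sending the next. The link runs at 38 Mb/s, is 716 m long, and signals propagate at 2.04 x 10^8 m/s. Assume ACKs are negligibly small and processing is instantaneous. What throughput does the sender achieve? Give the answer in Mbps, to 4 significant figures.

35.69 Mbps

t_tx = L/R = 4128/38000000 = 0.000108632 s.
t_prop = 716/204000000 = 3.5098e-06 s; RTT = 7.01961e-06 s.
Cycle = t_tx + RTT = 0.000115651 s.
Throughput = L / cycle = 4128 / 0.000115651 = 35.69 Mbps.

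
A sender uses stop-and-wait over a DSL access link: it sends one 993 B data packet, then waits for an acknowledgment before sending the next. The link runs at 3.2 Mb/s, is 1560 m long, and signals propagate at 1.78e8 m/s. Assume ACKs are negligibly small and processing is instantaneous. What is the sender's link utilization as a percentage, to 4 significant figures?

99.30 %

t_tx = L/R = 7944/3200000 = 0.0024825 s.
t_prop = 1560/178000000 = 8.76404e-06 s; RTT = 1.75281e-05 s.
Cycle = t_tx + RTT = 0.00250003 s.
Utilization = t_tx / cycle = 0.0024825/0.00250003 = 99.30 %.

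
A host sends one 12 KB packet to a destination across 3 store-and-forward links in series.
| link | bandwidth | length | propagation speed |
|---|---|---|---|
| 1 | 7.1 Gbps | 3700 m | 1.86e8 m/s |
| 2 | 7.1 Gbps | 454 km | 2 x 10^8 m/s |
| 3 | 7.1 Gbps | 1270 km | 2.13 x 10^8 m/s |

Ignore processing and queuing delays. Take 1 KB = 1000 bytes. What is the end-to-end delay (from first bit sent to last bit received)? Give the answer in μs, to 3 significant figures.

L = 96000 bits.
Transmission delay per hop = L/R = 96000/7100000000 = 13.5211 μs; 3 hops → 40.5634 μs.
Propagation delays (d/s per hop): 19.8925, 2270, 5962.44 μs; sum = 8252.33 μs.
End-to-end = 8290 μs.

8290 μs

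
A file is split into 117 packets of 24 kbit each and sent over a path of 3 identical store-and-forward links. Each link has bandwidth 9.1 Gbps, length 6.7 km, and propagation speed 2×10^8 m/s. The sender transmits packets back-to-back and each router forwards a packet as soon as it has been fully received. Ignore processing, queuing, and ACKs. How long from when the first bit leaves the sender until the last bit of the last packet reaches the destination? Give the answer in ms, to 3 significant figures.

Per-hop transmission t_tx = L/R = 24000/9100000000 = 0.00263736 ms.
Per-hop propagation t_prop = 6700/200000000 = 0.0335 ms.
Pipeline fill: first packet needs 3·t_tx to clear all hops; remaining 116 packets each add one t_tx.
Total = (3+117-1)·t_tx + 3·t_prop = 119·0.00263736 + 3·0.0335 = 0.414 ms.

0.414 ms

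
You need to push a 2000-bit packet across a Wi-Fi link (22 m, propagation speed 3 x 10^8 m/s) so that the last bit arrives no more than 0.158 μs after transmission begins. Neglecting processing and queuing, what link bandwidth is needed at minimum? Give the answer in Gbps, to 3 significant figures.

23.6 Gbps

Propagation delay = 22 / 300000000 = 0.0733333 μs.
Transmission budget = 0.158 − 0.0733333 = 0.0846667 μs.
R ≥ L / t_tx = 2000 bits / 8.46667e-08 s = 23.6 Gbps.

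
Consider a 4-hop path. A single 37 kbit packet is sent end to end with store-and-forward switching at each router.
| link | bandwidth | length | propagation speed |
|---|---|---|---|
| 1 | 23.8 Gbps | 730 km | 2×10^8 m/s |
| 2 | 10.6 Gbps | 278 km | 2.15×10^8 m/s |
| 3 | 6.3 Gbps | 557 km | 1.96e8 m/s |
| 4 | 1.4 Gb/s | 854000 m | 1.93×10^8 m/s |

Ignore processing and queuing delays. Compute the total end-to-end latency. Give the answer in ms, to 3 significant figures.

L = 37000 bits.
Transmission delays (L/R per hop): 0.00155462, 0.00349057, 0.00587302, 0.0264286 ms; sum = 0.0373468 ms.
Propagation delays (d/s per hop): 3.65, 1.29302, 2.84184, 4.42487 ms; sum = 12.2097 ms.
End-to-end = 12.2 ms.

12.2 ms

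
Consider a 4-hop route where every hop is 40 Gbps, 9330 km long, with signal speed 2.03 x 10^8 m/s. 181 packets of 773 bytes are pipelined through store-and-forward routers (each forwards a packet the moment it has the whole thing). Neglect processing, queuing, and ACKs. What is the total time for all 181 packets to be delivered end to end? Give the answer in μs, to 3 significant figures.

184000 μs

Per-hop transmission t_tx = L/R = 6184/40000000000 = 0.1546 μs.
Per-hop propagation t_prop = 9330000/2.03e+08 = 45960.6 μs.
Pipeline fill: first packet needs 4·t_tx to clear all hops; remaining 180 packets each add one t_tx.
Total = (4+181-1)·t_tx + 4·t_prop = 184·0.1546 + 4·45960.6 = 184000 μs.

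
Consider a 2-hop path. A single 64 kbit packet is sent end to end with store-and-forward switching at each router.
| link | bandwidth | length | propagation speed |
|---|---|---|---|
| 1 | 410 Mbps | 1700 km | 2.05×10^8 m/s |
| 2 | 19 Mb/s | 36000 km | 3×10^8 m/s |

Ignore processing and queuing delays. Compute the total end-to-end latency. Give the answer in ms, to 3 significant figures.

L = 64000 bits.
Transmission delays (L/R per hop): 0.156098, 3.36842 ms; sum = 3.52452 ms.
Propagation delays (d/s per hop): 8.29268, 120 ms; sum = 128.293 ms.
End-to-end = 132 ms.

132 ms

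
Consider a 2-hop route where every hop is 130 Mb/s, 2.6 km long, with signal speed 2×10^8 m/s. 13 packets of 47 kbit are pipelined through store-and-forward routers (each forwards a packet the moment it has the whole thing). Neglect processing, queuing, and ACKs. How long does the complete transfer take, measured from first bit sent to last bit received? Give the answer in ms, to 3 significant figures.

Per-hop transmission t_tx = L/R = 47000/130000000 = 0.361538 ms.
Per-hop propagation t_prop = 2600/200000000 = 0.013 ms.
Pipeline fill: first packet needs 2·t_tx to clear all hops; remaining 12 packets each add one t_tx.
Total = (2+13-1)·t_tx + 2·t_prop = 14·0.361538 + 2·0.013 = 5.09 ms.

5.09 ms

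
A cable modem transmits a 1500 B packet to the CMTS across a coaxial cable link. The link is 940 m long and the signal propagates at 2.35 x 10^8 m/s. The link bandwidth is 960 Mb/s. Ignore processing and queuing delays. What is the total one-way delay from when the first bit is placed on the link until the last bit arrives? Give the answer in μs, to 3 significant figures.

L = 1500 × 8 = 12000 bits.
Transmission delay = L/R = 12000 / 960000000 = 12.5 μs.
Propagation delay = d/s = 940 m / 235000000 m/s = 4 μs.
Total = 16.5 μs.

16.5 μs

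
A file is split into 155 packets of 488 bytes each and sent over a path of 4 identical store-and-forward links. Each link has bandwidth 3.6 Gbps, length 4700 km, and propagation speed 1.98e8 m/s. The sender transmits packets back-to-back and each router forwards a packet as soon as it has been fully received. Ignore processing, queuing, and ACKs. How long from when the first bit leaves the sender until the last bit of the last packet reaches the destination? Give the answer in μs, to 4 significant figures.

95120 μs

Per-hop transmission t_tx = L/R = 3904/3600000000 = 1.08444 μs.
Per-hop propagation t_prop = 4700000/198000000 = 23737.4 μs.
Pipeline fill: first packet needs 4·t_tx to clear all hops; remaining 154 packets each add one t_tx.
Total = (4+155-1)·t_tx + 4·t_prop = 158·1.08444 + 4·23737.4 = 95120 μs.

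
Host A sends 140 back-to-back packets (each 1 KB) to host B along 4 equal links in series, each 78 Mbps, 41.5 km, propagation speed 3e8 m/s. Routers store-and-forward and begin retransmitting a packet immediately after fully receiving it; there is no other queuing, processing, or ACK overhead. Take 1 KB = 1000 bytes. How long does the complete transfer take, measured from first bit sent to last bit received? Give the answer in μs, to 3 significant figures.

Per-hop transmission t_tx = L/R = 8000/78000000 = 102.564 μs.
Per-hop propagation t_prop = 41500/300000000 = 138.333 μs.
Pipeline fill: first packet needs 4·t_tx to clear all hops; remaining 139 packets each add one t_tx.
Total = (4+140-1)·t_tx + 4·t_prop = 143·102.564 + 4·138.333 = 15200 μs.

15200 μs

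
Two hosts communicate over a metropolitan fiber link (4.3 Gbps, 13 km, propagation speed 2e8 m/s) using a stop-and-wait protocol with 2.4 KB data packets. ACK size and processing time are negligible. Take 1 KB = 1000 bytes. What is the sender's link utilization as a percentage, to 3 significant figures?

3.32 %

t_tx = L/R = 19200/4300000000 = 4.46512e-06 s.
t_prop = 13000/200000000 = 6.5e-05 s; RTT = 0.00013 s.
Cycle = t_tx + RTT = 0.000134465 s.
Utilization = t_tx / cycle = 4.46512e-06/0.000134465 = 3.32 %.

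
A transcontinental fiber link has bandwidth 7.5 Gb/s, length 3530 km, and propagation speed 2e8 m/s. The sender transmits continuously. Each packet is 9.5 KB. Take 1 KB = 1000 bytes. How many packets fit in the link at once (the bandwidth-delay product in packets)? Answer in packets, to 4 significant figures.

1742 packets

Propagation delay = 3530000 / 200000000 = 0.01765 s.
BDP = R × t_prop = 7500000000 × 0.01765 = 132375000 bits.
In packets of 76000 bits: 1742 packets.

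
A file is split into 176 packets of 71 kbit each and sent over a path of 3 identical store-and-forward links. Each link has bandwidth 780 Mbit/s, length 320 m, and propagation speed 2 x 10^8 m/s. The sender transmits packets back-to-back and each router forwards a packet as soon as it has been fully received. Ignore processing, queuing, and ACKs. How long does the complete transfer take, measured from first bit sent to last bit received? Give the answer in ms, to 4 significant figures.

Per-hop transmission t_tx = L/R = 71000/780000000 = 0.0910256 ms.
Per-hop propagation t_prop = 320/200000000 = 0.0016 ms.
Pipeline fill: first packet needs 3·t_tx to clear all hops; remaining 175 packets each add one t_tx.
Total = (3+176-1)·t_tx + 3·t_prop = 178·0.0910256 + 3·0.0016 = 16.21 ms.

16.21 ms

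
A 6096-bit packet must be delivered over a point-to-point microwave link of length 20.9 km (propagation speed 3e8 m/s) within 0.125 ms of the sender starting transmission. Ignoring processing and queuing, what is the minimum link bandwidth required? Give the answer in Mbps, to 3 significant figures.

Propagation delay = 20900 / 300000000 = 0.0696667 ms.
Transmission budget = 0.125 − 0.0696667 = 0.0553333 ms.
R ≥ L / t_tx = 6096 bits / 5.53333e-05 s = 110 Mbps.

110 Mbps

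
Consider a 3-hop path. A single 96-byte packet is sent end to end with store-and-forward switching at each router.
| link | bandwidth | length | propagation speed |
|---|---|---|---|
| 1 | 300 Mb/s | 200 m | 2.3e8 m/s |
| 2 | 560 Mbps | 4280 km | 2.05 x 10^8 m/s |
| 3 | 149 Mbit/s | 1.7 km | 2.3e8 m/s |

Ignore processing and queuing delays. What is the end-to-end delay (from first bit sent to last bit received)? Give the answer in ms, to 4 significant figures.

20.90 ms

L = 96 × 8 = 768 bits.
Transmission delays (L/R per hop): 0.00256, 0.00137143, 0.00515436 ms; sum = 0.00908579 ms.
Propagation delays (d/s per hop): 0.000869565, 20.878, 0.0073913 ms; sum = 20.8863 ms.
End-to-end = 20.90 ms.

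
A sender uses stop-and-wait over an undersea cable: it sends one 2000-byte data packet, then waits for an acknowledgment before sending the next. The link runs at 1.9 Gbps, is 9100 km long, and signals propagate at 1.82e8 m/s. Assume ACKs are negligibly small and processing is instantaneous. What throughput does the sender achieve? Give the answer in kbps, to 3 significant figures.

160 kbps

t_tx = L/R = 16000/1900000000 = 8.42105e-06 s.
t_prop = 9100000/182000000 = 0.05 s; RTT = 0.1 s.
Cycle = t_tx + RTT = 0.100008 s.
Throughput = L / cycle = 16000 / 0.100008 = 160 kbps.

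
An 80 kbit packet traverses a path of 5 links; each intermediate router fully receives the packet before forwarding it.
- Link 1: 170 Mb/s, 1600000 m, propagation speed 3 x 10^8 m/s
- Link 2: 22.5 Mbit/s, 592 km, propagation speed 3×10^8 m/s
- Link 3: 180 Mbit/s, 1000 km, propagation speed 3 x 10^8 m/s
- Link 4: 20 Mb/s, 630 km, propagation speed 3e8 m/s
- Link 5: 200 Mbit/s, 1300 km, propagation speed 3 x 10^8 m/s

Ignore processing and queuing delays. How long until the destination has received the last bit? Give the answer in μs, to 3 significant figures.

L = 80000 bits.
Transmission delays (L/R per hop): 470.588, 3555.56, 444.444, 4000, 400 μs; sum = 8870.59 μs.
Propagation delays (d/s per hop): 5333.33, 1973.33, 3333.33, 2100, 4333.33 μs; sum = 17073.3 μs.
End-to-end = 25900 μs.

25900 μs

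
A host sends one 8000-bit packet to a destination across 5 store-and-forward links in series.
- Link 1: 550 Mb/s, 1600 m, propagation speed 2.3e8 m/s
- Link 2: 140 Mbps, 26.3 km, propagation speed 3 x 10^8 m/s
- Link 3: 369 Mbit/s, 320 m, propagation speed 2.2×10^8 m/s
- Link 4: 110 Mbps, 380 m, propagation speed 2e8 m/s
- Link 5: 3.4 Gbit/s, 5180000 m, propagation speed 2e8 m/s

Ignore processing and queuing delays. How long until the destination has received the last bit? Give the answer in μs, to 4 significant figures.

26170 μs

Transmission delays (L/R per hop): 14.5455, 57.1429, 21.6802, 72.7273, 2.35294 μs; sum = 168.449 μs.
Propagation delays (d/s per hop): 6.95652, 87.6667, 1.45455, 1.9, 25900 μs; sum = 25998 μs.
End-to-end = 26170 μs.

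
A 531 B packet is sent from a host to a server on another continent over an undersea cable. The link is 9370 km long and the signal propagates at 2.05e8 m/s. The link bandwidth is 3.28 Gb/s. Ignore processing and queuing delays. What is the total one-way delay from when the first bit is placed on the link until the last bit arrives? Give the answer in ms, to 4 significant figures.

45.71 ms

L = 531 × 8 = 4248 bits.
Transmission delay = L/R = 4248 / 3280000000 = 0.00129512 ms.
Propagation delay = d/s = 9370000 m / 2.05e+08 m/s = 45.7073 ms.
Total = 45.71 ms.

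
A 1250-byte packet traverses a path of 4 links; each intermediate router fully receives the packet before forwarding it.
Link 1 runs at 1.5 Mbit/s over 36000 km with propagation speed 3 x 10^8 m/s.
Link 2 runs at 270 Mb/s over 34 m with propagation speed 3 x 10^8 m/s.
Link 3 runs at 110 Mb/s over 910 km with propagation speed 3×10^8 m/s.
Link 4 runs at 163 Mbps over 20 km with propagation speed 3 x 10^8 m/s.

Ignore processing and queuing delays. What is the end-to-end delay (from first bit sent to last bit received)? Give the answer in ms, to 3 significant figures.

130 ms

L = 1250 × 8 = 10000 bits.
Transmission delays (L/R per hop): 6.66667, 0.037037, 0.0909091, 0.0613497 ms; sum = 6.85596 ms.
Propagation delays (d/s per hop): 120, 0.000113333, 3.03333, 0.0666667 ms; sum = 123.1 ms.
End-to-end = 130 ms.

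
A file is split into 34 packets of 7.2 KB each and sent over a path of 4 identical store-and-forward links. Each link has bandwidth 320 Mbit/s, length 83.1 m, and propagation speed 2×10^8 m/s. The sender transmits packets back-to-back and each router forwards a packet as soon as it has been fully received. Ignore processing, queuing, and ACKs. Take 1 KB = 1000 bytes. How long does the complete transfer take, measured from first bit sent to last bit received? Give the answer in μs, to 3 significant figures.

Per-hop transmission t_tx = L/R = 57600/320000000 = 180 μs.
Per-hop propagation t_prop = 83.1/200000000 = 0.4155 μs.
Pipeline fill: first packet needs 4·t_tx to clear all hops; remaining 33 packets each add one t_tx.
Total = (4+34-1)·t_tx + 4·t_prop = 37·180 + 4·0.4155 = 6660 μs.

6660 μs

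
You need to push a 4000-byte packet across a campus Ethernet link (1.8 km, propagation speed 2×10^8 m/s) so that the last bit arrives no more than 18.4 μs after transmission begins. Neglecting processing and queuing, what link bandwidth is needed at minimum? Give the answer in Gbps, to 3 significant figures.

L = 32000 bits.
Propagation delay = 1800 / 200000000 = 9 μs.
Transmission budget = 18.4 − 9 = 9.4 μs.
R ≥ L / t_tx = 32000 bits / 9.4e-06 s = 3.40 Gbps.

3.40 Gbps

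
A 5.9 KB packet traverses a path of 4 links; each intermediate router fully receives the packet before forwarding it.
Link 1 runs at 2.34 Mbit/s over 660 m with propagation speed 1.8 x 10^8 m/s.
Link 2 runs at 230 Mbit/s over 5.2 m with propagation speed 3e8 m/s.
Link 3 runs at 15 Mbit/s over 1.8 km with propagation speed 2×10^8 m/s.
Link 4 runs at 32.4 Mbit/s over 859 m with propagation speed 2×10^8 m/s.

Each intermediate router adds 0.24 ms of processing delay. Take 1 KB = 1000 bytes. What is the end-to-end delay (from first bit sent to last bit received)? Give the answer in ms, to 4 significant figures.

L = 47200 bits.
Transmission delays (L/R per hop): 20.1709, 0.205217, 3.14667, 1.45679 ms; sum = 24.9796 ms.
Propagation delays (d/s per hop): 0.00366667, 1.73333e-05, 0.009, 0.004295 ms; sum = 0.016979 ms.
Processing at 3 router(s): 3 × 0.24 ms = 0.72 ms.
End-to-end = 25.72 ms.

25.72 ms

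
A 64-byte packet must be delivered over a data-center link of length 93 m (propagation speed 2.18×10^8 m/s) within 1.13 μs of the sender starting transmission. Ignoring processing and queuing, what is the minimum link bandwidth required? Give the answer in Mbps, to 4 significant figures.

727.9 Mbps

L = 512 bits.
Propagation delay = 93 / 2.18e+08 = 0.426606 μs.
Transmission budget = 1.13 − 0.426606 = 0.703394 μs.
R ≥ L / t_tx = 512 bits / 7.03394e-07 s = 727.9 Mbps.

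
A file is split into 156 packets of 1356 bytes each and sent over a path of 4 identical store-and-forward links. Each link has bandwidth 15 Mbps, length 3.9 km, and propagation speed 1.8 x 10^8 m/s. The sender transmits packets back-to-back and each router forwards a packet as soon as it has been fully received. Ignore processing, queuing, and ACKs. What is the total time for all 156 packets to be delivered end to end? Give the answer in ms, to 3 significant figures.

115 ms

Per-hop transmission t_tx = L/R = 10848/15000000 = 0.7232 ms.
Per-hop propagation t_prop = 3900/180000000 = 0.0216667 ms.
Pipeline fill: first packet needs 4·t_tx to clear all hops; remaining 155 packets each add one t_tx.
Total = (4+156-1)·t_tx + 4·t_prop = 159·0.7232 + 4·0.0216667 = 115 ms.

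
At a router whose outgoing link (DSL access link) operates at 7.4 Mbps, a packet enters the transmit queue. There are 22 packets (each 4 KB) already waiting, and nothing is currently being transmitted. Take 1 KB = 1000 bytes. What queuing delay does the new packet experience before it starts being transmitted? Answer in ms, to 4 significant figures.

Each queued packet: L/R = 32000/7400000 = 4.32432 ms.
22 queued → 95.1351 ms.
Queuing delay = 95.14 ms.

95.14 ms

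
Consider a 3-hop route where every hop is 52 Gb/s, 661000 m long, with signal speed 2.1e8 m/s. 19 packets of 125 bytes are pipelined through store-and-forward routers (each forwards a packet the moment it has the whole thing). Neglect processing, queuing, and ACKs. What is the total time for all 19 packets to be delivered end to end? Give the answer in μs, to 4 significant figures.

9443 μs

Per-hop transmission t_tx = L/R = 1000/52000000000 = 0.0192308 μs.
Per-hop propagation t_prop = 661000/210000000 = 3147.62 μs.
Pipeline fill: first packet needs 3·t_tx to clear all hops; remaining 18 packets each add one t_tx.
Total = (3+19-1)·t_tx + 3·t_prop = 21·0.0192308 + 3·3147.62 = 9443 μs.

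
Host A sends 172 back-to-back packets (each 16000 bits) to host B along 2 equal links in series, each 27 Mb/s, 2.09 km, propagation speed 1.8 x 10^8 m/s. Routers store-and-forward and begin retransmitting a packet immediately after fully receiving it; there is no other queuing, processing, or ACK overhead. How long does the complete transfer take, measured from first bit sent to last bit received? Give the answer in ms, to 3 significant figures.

Per-hop transmission t_tx = L/R = 16000/27000000 = 0.592593 ms.
Per-hop propagation t_prop = 2090/180000000 = 0.0116111 ms.
Pipeline fill: first packet needs 2·t_tx to clear all hops; remaining 171 packets each add one t_tx.
Total = (2+172-1)·t_tx + 2·t_prop = 173·0.592593 + 2·0.0116111 = 103 ms.

103 ms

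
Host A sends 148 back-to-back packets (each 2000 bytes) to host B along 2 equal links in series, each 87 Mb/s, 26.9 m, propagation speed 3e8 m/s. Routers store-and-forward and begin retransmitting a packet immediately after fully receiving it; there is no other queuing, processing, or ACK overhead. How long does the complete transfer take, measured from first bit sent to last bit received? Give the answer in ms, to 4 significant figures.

Per-hop transmission t_tx = L/R = 16000/87000000 = 0.183908 ms.
Per-hop propagation t_prop = 26.9/300000000 = 8.96667e-05 ms.
Pipeline fill: first packet needs 2·t_tx to clear all hops; remaining 147 packets each add one t_tx.
Total = (2+148-1)·t_tx + 2·t_prop = 149·0.183908 + 2·8.96667e-05 = 27.40 ms.

27.40 ms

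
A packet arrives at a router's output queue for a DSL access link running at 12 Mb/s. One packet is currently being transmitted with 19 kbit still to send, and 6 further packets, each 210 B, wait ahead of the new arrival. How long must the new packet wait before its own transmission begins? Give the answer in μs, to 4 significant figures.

Each queued packet: L/R = 1680/12000000 = 140 μs.
6 queued → 840 μs.
Plus remaining 19000 bits of current packet: 1583.33 μs.
Queuing delay = 2423 μs.

2423 μs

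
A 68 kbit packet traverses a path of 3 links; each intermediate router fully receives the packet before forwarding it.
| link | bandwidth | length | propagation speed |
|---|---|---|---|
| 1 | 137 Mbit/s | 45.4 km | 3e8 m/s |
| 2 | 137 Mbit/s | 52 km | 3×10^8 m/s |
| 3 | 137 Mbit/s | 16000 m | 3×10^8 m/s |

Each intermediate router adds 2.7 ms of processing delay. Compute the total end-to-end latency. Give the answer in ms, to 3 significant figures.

7.27 ms

L = 68000 bits.
Transmission delay per hop = L/R = 68000/137000000 = 0.49635 ms; 3 hops → 1.48905 ms.
Propagation delays (d/s per hop): 0.151333, 0.173333, 0.0533333 ms; sum = 0.378 ms.
Processing at 2 router(s): 2 × 2.7 ms = 5.4 ms.
End-to-end = 7.27 ms.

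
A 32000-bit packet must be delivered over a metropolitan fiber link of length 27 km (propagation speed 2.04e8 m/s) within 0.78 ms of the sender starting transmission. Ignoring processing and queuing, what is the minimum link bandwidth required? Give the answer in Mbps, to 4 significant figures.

49.41 Mbps

Propagation delay = 27000 / 204000000 = 0.132353 ms.
Transmission budget = 0.78 − 0.132353 = 0.647647 ms.
R ≥ L / t_tx = 32000 bits / 0.000647647 s = 49.41 Mbps.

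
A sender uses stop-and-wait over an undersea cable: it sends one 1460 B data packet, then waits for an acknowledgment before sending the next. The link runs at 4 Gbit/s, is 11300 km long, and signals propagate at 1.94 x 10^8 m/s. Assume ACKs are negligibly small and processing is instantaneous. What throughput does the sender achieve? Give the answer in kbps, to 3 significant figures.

t_tx = L/R = 11680/4000000000 = 2.92e-06 s.
t_prop = 11300000/194000000 = 0.0582474 s; RTT = 0.116495 s.
Cycle = t_tx + RTT = 0.116498 s.
Throughput = L / cycle = 11680 / 0.116498 = 100 kbps.

100 kbps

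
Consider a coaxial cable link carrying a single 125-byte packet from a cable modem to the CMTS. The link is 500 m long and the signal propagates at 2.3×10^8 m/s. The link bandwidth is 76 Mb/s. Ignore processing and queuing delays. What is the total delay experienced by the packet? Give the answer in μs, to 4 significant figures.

15.33 μs

L = 125 × 8 = 1000 bits.
Transmission delay = L/R = 1000 / 76000000 = 13.1579 μs.
Propagation delay = d/s = 500 m / 2.3e+08 m/s = 2.17391 μs.
Total = 15.33 μs.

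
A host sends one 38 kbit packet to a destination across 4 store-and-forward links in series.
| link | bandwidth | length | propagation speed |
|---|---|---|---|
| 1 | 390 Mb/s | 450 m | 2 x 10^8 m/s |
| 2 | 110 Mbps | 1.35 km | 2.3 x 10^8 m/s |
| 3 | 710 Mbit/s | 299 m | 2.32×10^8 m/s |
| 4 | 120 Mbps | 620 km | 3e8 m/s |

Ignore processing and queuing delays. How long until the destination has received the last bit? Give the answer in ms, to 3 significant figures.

L = 38000 bits.
Transmission delays (L/R per hop): 0.0974359, 0.345455, 0.0535211, 0.316667 ms; sum = 0.813078 ms.
Propagation delays (d/s per hop): 0.00225, 0.00586957, 0.00128879, 2.06667 ms; sum = 2.07608 ms.
End-to-end = 2.89 ms.

2.89 ms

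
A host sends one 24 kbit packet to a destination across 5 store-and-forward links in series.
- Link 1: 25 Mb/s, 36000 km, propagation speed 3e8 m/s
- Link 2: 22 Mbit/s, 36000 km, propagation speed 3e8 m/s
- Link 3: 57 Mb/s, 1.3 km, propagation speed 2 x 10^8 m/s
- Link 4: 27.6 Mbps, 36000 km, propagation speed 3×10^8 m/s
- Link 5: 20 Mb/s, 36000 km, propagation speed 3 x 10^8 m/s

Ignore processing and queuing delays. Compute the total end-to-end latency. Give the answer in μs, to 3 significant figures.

L = 24000 bits.
Transmission delays (L/R per hop): 960, 1090.91, 421.053, 869.565, 1200 μs; sum = 4541.53 μs.
Propagation delays (d/s per hop): 120000, 120000, 6.5, 120000, 120000 μs; sum = 480007 μs.
End-to-end = 485000 μs.

485000 μs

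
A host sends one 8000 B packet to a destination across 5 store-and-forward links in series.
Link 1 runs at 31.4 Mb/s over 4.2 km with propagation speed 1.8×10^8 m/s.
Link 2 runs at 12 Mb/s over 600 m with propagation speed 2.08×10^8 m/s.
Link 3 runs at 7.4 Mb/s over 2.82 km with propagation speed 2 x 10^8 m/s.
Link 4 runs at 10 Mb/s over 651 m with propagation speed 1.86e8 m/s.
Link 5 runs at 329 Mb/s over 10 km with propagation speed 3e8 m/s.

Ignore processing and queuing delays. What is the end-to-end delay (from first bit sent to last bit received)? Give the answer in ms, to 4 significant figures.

22.69 ms

L = 8000 × 8 = 64000 bits.
Transmission delays (L/R per hop): 2.03822, 5.33333, 8.64865, 6.4, 0.194529 ms; sum = 22.6147 ms.
Propagation delays (d/s per hop): 0.0233333, 0.00288462, 0.0141, 0.0035, 0.0333333 ms; sum = 0.0771513 ms.
End-to-end = 22.69 ms.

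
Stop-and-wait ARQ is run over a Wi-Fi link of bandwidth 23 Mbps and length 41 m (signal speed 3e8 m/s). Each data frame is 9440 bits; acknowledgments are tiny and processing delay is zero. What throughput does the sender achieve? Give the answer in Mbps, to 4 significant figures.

22.98 Mbps

t_tx = L/R = 9440/23000000 = 0.000410435 s.
t_prop = 41/300000000 = 1.36667e-07 s; RTT = 2.73333e-07 s.
Cycle = t_tx + RTT = 0.000410708 s.
Throughput = L / cycle = 9440 / 0.000410708 = 22.98 Mbps.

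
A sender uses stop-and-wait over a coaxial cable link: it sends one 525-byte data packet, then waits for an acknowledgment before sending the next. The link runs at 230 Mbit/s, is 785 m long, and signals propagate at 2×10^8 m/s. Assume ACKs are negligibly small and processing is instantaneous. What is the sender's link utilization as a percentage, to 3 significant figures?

t_tx = L/R = 4200/230000000 = 1.82609e-05 s.
t_prop = 785/200000000 = 3.925e-06 s; RTT = 7.85e-06 s.
Cycle = t_tx + RTT = 2.61109e-05 s.
Utilization = t_tx / cycle = 1.82609e-05/2.61109e-05 = 69.9 %.

69.9 %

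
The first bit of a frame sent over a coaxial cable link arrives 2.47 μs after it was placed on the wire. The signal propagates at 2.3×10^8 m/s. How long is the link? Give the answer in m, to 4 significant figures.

d = s × t_prop = 2.3e+08 × 2.47e-06 = 568.1 m.

568.1 m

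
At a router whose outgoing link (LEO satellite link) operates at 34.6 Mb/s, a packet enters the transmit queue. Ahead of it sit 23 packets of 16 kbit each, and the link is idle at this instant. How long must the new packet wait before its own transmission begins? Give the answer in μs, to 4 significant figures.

Each queued packet: L/R = 16000/34600000 = 462.428 μs.
23 queued → 10635.8 μs.
Queuing delay = 10640 μs.

10640 μs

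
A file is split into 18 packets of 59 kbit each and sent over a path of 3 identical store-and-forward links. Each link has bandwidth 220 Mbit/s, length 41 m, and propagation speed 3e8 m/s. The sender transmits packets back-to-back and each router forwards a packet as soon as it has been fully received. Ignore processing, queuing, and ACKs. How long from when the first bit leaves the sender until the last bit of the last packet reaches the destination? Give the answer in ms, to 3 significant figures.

5.36 ms

Per-hop transmission t_tx = L/R = 59000/220000000 = 0.268182 ms.
Per-hop propagation t_prop = 41/300000000 = 0.000136667 ms.
Pipeline fill: first packet needs 3·t_tx to clear all hops; remaining 17 packets each add one t_tx.
Total = (3+18-1)·t_tx + 3·t_prop = 20·0.268182 + 3·0.000136667 = 5.36 ms.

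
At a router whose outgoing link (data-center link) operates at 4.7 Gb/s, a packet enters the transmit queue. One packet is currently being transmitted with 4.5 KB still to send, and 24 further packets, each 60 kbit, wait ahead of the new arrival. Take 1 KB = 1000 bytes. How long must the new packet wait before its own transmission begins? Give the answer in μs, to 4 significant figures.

Each queued packet: L/R = 60000/4700000000 = 12.766 μs.
24 queued → 306.383 μs.
Plus remaining 36000 bits of current packet: 7.65957 μs.
Queuing delay = 314.0 μs.

314.0 μs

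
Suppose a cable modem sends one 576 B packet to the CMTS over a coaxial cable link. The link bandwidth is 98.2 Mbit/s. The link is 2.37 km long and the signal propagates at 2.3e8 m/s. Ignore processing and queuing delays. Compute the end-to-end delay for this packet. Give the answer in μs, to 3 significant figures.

57.2 μs

L = 576 × 8 = 4608 bits.
Transmission delay = L/R = 4608 / 98200000 = 46.9246 μs.
Propagation delay = d/s = 2370 m / 2.3e+08 m/s = 10.3043 μs.
Total = 57.2 μs.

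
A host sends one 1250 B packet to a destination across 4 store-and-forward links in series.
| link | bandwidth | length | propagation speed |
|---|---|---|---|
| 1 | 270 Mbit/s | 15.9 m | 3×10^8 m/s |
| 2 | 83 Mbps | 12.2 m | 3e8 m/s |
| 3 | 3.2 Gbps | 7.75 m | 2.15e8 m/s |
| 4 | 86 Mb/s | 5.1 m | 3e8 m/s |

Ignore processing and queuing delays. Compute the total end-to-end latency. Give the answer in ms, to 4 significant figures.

L = 1250 × 8 = 10000 bits.
Transmission delays (L/R per hop): 0.037037, 0.120482, 0.003125, 0.116279 ms; sum = 0.276923 ms.
Propagation delays (d/s per hop): 5.3e-05, 4.06667e-05, 3.60465e-05, 1.7e-05 ms; sum = 0.000146713 ms.
End-to-end = 0.2771 ms.

0.2771 ms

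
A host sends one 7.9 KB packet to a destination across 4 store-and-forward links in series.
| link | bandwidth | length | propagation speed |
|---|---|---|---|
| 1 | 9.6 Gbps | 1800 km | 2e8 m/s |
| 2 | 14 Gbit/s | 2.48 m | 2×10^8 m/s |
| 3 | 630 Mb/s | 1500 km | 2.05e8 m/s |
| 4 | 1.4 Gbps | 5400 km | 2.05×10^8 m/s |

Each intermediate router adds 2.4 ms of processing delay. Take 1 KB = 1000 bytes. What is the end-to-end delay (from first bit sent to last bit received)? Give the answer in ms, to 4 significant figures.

L = 63200 bits.
Transmission delays (L/R per hop): 0.00658333, 0.00451429, 0.100317, 0.0451429 ms; sum = 0.156558 ms.
Propagation delays (d/s per hop): 9, 1.24e-05, 7.31707, 26.3415 ms; sum = 42.6585 ms.
Processing at 3 router(s): 3 × 2.4 ms = 7.2 ms.
End-to-end = 50.02 ms.

50.02 ms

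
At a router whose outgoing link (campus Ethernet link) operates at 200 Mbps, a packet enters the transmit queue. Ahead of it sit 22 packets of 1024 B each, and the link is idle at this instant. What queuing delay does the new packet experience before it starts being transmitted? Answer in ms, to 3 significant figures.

Each queued packet: L/R = 8192/200000000 = 0.04096 ms.
22 queued → 0.90112 ms.
Queuing delay = 0.901 ms.

0.901 ms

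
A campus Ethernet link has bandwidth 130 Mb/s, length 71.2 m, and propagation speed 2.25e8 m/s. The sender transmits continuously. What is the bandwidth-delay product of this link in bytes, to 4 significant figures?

5.142 bytes

Propagation delay = 71.2 / 225000000 = 3.16444e-07 s.
BDP = R × t_prop = 130000000 × 3.16444e-07 = 41.1378 bits.
In bytes: 41.1378/8 = 5.142 bytes.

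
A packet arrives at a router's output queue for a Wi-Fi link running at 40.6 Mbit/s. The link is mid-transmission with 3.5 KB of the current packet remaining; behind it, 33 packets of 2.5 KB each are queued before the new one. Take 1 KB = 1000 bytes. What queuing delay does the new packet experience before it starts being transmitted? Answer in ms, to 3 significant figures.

Each queued packet: L/R = 20000/40600000 = 0.492611 ms.
33 queued → 16.2562 ms.
Plus remaining 28000 bits of current packet: 0.689655 ms.
Queuing delay = 16.9 ms.

16.9 ms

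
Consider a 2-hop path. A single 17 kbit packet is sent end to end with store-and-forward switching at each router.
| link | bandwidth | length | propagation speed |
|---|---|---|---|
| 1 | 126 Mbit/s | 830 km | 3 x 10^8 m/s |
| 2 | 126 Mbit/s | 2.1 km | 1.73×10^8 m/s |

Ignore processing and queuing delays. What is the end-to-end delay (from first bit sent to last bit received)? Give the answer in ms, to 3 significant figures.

3.05 ms

L = 17000 bits.
Transmission delay per hop = L/R = 17000/126000000 = 0.134921 ms; 2 hops → 0.269841 ms.
Propagation delays (d/s per hop): 2.76667, 0.0121387 ms; sum = 2.77881 ms.
End-to-end = 3.05 ms.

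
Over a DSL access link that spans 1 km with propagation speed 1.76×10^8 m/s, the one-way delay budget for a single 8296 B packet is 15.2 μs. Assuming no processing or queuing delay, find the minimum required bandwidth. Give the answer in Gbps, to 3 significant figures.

6.97 Gbps

L = 66368 bits.
Propagation delay = 1000 / 176000000 = 5.68182 μs.
Transmission budget = 15.2 − 5.68182 = 9.51818 μs.
R ≥ L / t_tx = 66368 bits / 9.51818e-06 s = 6.97 Gbps.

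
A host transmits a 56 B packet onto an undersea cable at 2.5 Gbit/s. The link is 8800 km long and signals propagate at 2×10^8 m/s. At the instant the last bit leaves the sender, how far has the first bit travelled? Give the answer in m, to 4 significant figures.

35.84 m

t_tx = L/R = 448/2500000000 = 1.792e-07 s.
Distance = s × t_tx = 200000000 × 1.792e-07 = 35.84 m.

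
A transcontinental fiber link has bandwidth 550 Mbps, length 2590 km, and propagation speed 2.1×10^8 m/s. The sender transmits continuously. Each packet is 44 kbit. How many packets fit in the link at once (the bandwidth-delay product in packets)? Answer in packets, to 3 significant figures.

154 packets

Propagation delay = 2590000 / 210000000 = 0.0123333 s.
BDP = R × t_prop = 550000000 × 0.0123333 = 6783330 bits.
In packets of 44000 bits: 154 packets.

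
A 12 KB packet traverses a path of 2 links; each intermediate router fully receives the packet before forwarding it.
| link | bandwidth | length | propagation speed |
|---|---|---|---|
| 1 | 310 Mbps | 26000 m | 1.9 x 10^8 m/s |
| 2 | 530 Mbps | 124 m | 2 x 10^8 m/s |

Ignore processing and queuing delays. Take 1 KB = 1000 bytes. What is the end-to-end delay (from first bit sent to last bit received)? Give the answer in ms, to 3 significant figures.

L = 96000 bits.
Transmission delays (L/R per hop): 0.309677, 0.181132 ms; sum = 0.490809 ms.
Propagation delays (d/s per hop): 0.136842, 0.00062 ms; sum = 0.137462 ms.
End-to-end = 0.628 ms.

0.628 ms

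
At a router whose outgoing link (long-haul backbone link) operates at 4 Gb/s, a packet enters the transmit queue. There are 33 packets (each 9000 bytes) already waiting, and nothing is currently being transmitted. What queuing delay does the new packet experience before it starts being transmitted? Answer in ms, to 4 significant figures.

0.5940 ms

Each queued packet: L/R = 72000/4000000000 = 0.018 ms.
33 queued → 0.594 ms.
Queuing delay = 0.5940 ms.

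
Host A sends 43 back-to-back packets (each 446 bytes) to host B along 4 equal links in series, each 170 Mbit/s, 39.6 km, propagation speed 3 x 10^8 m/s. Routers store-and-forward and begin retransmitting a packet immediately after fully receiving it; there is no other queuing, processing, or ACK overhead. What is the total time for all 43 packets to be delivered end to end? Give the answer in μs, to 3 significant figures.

Per-hop transmission t_tx = L/R = 3568/170000000 = 20.9882 μs.
Per-hop propagation t_prop = 39600/300000000 = 132 μs.
Pipeline fill: first packet needs 4·t_tx to clear all hops; remaining 42 packets each add one t_tx.
Total = (4+43-1)·t_tx + 4·t_prop = 46·20.9882 + 4·132 = 1490 μs.

1490 μs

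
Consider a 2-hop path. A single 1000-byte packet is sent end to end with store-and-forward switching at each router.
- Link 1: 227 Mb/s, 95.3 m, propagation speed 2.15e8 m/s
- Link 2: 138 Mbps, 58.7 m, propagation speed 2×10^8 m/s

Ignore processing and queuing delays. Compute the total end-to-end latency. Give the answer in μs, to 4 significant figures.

93.95 μs

L = 1000 × 8 = 8000 bits.
Transmission delays (L/R per hop): 35.2423, 57.971 μs; sum = 93.2133 μs.
Propagation delays (d/s per hop): 0.443256, 0.2935 μs; sum = 0.736756 μs.
End-to-end = 93.95 μs.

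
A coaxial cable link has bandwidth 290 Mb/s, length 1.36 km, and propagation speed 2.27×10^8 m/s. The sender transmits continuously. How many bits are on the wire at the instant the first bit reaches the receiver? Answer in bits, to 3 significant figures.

1740 bits

Propagation delay = 1360 / 227000000 = 5.99119e-06 s.
BDP = R × t_prop = 290000000 × 5.99119e-06 = 1737.44 bits.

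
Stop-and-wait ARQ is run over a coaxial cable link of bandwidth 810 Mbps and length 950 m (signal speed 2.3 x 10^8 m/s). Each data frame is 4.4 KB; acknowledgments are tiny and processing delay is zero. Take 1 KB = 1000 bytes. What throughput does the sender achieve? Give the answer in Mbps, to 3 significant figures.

t_tx = L/R = 35200/810000000 = 4.34568e-05 s.
t_prop = 950/2.3e+08 = 4.13043e-06 s; RTT = 8.26087e-06 s.
Cycle = t_tx + RTT = 5.17177e-05 s.
Throughput = L / cycle = 35200 / 5.17177e-05 = 681 Mbps.

681 Mbps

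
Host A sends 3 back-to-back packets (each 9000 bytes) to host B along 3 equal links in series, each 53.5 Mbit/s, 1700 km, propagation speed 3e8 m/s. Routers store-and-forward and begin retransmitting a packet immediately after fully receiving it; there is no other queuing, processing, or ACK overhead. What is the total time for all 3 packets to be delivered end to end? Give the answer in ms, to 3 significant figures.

23.7 ms

Per-hop transmission t_tx = L/R = 72000/53500000 = 1.34579 ms.
Per-hop propagation t_prop = 1700000/300000000 = 5.66667 ms.
Pipeline fill: first packet needs 3·t_tx to clear all hops; remaining 2 packets each add one t_tx.
Total = (3+3-1)·t_tx + 3·t_prop = 5·1.34579 + 3·5.66667 = 23.7 ms.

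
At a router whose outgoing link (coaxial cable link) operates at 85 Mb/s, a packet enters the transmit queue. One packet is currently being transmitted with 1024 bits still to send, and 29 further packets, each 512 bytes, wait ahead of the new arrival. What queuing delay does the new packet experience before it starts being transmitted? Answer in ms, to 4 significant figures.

1.410 ms

Each queued packet: L/R = 4096/85000000 = 0.0481882 ms.
29 queued → 1.39746 ms.
Plus remaining 1024 bits of current packet: 0.0120471 ms.
Queuing delay = 1.410 ms.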